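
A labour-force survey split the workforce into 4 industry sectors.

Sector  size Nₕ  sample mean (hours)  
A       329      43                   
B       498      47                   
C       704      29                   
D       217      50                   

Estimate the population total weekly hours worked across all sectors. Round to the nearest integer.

68819

Estimate total by summing Nₕ·x̄ₕ over strata.
329·43 + 498·47 + 704·29 + 217·50 = 14147 + 23406 + 20416 + 10850 = 68819.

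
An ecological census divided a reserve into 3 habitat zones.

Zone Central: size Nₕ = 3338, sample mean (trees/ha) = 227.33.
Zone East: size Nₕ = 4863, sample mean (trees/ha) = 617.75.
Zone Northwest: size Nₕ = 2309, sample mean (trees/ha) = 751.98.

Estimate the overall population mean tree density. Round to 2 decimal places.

523.24

N = 3338 + 4863 + 2309 = 10510.
Weight each subgroup mean by Nₕ/N and sum.
Σ Nₕx̄ₕ = 3338·227.33 + 4863·617.75 + 2309·751.98 = 758827.54 + 3004118.25 + 1736321.82 = 5499267.61.
Divide by N: 5499267.61 / 10510 = 523.2414... → 523.24.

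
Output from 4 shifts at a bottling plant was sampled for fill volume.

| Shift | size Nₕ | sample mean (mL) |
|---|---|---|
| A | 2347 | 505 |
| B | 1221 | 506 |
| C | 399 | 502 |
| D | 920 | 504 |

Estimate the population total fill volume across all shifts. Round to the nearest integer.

2467039

Estimate total by summing Nₕ·x̄ₕ over strata.
2347·505 + 1221·506 + 399·502 + 920·504 = 1185235 + 617826 + 200298 + 463680 = 2467039.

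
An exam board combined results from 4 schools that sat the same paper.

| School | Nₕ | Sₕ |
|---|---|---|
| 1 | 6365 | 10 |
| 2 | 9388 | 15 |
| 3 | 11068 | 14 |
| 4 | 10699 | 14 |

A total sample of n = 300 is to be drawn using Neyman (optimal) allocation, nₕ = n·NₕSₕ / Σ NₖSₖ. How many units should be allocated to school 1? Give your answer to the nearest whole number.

Σ NₕSₕ = 6365·10 + 9388·15 + 11068·14 + 10699·14 = 509208.
Share for 1: 63650/509208 = 0.12500.
n_1 = 300 × 0.12500 = 37.499... → 37.

37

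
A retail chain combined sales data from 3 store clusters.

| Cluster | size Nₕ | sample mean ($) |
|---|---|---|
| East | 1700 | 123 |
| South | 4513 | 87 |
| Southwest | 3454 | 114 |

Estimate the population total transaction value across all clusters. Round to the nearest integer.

East: 1700·123 = 209100
South: 4513·87 = 392631
Southwest: 3454·114 = 393756
τ̂ = Σ Nₕx̄ₕ = 995487.

995487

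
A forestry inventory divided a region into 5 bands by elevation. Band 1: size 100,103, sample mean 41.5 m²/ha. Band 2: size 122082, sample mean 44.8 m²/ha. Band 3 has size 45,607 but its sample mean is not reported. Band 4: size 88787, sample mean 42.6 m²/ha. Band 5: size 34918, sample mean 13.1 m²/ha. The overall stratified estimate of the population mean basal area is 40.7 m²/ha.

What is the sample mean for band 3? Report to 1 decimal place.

45.4

Σ Nₕx̄ₕ = N·μ, so 45607·x̄_3 = 391497·40.7 − (100103·41.5 + 122082·44.8 + 88787·42.6 + 34918·13.1).
= 15933927.9 − 13863300.1 = 2070627.8.
x̄_3 = 2070627.8 / 45607 = 45.402... → 45.4.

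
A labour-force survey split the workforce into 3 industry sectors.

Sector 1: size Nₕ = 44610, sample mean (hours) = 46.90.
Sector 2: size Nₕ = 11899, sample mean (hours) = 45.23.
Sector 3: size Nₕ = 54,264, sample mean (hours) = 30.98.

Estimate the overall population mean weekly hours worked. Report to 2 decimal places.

38.92

N = 44610 + 11899 + 54264 = 110773.
The stratified mean weights each stratum mean by its population share Nₕ/N.
Σ Nₕx̄ₕ = 44610·46.90 + 11899·45.23 + 54264·30.98 = 2092209 + 538191.77 + 1681098.72 = 4311499.49.
Divide by N: 4311499.49 / 110773 = 38.9219... → 38.92.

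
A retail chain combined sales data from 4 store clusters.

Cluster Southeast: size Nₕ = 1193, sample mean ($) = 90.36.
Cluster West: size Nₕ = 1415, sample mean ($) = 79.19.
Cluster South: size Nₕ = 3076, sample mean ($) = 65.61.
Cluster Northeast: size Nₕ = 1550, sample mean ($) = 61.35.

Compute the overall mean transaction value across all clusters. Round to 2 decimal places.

x̄_st = (Σ Nₕx̄ₕ) / (Σ Nₕ) = (1193·90.36 + 1415·79.19 + 3076·65.61 + 1550·61.35) / 7234
= 516762.19 / 7234 = 71.4352... → 71.44.

71.44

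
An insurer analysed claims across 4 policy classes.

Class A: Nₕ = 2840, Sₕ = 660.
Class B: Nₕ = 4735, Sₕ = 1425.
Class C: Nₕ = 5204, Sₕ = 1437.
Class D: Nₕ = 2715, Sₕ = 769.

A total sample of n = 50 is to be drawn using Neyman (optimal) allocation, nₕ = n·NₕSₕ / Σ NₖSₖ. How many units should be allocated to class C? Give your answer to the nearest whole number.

21

A: NₕSₕ = 2840·660 = 1874400
B: NₕSₕ = 4735·1425 = 6747375
C: NₕSₕ = 5204·1437 = 7478148
D: NₕSₕ = 2715·769 = 2087835
Σ NₕSₕ = 18187758.
n_C = 50·7478148/18187758 = 20.558... → 21.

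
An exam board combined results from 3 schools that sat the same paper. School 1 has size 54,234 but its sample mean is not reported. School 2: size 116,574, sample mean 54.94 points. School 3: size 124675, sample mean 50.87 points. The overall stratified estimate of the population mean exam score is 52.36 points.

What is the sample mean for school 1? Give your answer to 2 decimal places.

Σ Nₕx̄ₕ = N·μ, so 54234·x̄_1 = 295483·52.36 − (116574·54.94 + 124675·50.87).
= 15471489.88 − 12746792.81 = 2724697.07.
x̄_1 = 2724697.07 / 54234 = 50.2396... → 50.24.

50.24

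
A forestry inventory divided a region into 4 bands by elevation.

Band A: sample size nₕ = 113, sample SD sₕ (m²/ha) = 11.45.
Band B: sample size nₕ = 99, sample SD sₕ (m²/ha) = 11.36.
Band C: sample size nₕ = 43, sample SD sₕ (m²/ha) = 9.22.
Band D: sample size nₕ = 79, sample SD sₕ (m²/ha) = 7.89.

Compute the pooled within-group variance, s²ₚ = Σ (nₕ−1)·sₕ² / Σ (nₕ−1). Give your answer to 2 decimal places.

A: (113−1)·11.45² = 112·131.1025 = 14683.48
B: (99−1)·11.36² = 98·129.0496 = 12646.8608
C: (43−1)·9.22² = 42·85.0084 = 3570.3528
D: (79−1)·7.89² = 78·62.2521 = 4855.6638
Numerator = 35756.3574; denominator = Σ(nₕ−1) = 330.
s²ₚ = 35756.3574/330 = 108.3526... → 108.35.

108.35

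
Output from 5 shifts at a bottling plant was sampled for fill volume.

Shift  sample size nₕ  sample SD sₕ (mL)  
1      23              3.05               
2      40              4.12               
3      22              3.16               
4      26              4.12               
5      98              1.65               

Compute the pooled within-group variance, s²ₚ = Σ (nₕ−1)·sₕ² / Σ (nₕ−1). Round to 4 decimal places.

8.6510

Degrees of freedom: 22 + 39 + 21 + 25 + 97 = 204.
Σ(nₕ−1)sₕ² = 22·9.3025 + 39·16.9744 + 21·9.9856 + 25·16.9744 + 97·2.7225 = 1764.7967.
s²ₚ = 1764.7967 / 204 = 8.650964... → 8.6510.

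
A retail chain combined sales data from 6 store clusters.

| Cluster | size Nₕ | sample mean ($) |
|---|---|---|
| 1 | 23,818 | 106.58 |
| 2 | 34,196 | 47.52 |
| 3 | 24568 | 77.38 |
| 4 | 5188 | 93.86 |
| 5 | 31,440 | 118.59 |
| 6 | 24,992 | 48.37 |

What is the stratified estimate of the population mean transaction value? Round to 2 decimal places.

79.67

N = 144202; weights Wₕ = Nₕ/N = (0.1652, 0.2371, 0.1704, 0.0360, 0.2180, 0.1733).
x̄_st = Σ Wₕ·x̄ₕ = 0.1652·106.58 + 0.2371·47.52 + 0.1704·77.38 + 0.0360·93.86 + 0.2180·118.59 + 0.1733·48.37 ≈ 79.6720...
→ 79.67.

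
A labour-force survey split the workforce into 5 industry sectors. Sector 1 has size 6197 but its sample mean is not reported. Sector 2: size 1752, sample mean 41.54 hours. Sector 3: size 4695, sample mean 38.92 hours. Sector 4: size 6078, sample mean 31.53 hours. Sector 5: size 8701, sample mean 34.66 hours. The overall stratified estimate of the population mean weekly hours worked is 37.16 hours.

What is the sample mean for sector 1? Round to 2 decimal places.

Σ Nₕx̄ₕ = N·μ, so 6197·x̄_1 = 27423·37.16 − (1752·41.54 + 4695·38.92 + 6078·31.53 + 8701·34.66).
= 1019038.68 − 748723.48 = 270315.2.
x̄_1 = 270315.2 / 6197 = 43.6203... → 43.62.

43.62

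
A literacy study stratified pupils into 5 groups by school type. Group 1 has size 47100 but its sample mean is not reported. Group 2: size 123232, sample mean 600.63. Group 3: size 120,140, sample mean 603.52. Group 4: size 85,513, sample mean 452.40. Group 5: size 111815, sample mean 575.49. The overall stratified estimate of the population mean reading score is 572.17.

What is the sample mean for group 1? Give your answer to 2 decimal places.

627.31

Σ Nₕx̄ₕ = N·μ, so 47100·x̄_1 = 487800·572.17 − (123232·600.63 + 120140·603.52 + 85513·452.40 + 111815·575.49).
= 279104526 − 249558224.51 = 29546301.49.
x̄_1 = 29546301.49 / 47100 = 627.3100... → 627.31.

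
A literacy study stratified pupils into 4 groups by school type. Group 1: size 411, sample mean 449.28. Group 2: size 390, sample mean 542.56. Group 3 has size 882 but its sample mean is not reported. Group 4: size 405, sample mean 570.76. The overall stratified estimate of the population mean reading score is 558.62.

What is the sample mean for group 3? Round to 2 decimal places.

Σ Nₕx̄ₕ = N·μ, so 882·x̄_3 = 2088·558.62 − (411·449.28 + 390·542.56 + 405·570.76).
= 1166398.56 − 627410.28 = 538988.28.
x̄_3 = 538988.28 / 882 = 611.0978... → 611.10.

611.10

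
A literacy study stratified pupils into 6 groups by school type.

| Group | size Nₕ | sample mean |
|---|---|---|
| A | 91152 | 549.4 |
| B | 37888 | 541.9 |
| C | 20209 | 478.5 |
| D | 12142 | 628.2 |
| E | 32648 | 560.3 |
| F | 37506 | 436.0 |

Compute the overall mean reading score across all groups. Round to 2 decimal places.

N = 231545; weights Wₕ = Nₕ/N = (0.3937, 0.1636, 0.0873, 0.0524, 0.1410, 0.1620).
x̄_st = Σ Wₕ·x̄ₕ = 0.3937·549.4 + 0.1636·541.9 + 0.0873·478.5 + 0.0524·628.2 + 0.1410·560.3 + 0.1620·436.0 ≈ 529.2851...
→ 529.29.

529.29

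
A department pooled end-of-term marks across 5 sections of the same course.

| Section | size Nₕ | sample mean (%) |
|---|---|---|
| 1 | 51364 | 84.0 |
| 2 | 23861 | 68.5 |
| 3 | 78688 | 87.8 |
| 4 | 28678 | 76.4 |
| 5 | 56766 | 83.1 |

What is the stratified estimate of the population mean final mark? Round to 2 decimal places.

N = 239357; weights Wₕ = Nₕ/N = (0.2146, 0.0997, 0.3287, 0.1198, 0.2372).
x̄_st = Σ Wₕ·x̄ₕ = 0.2146·84.0 + 0.0997·68.5 + 0.3287·87.8 + 0.1198·76.4 + 0.2372·83.1 ≈ 82.5801...
→ 82.58.

82.58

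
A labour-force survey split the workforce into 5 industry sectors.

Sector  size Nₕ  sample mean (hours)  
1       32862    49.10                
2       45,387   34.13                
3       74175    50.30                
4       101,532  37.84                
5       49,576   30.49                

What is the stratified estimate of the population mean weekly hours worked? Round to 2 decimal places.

40.35

N = 303532; weights Wₕ = Nₕ/N = (0.1083, 0.1495, 0.2444, 0.3345, 0.1633).
x̄_st = Σ Wₕ·x̄ₕ = 0.1083·49.10 + 0.1495·34.13 + 0.2444·50.30 + 0.3345·37.84 + 0.1633·30.49 ≈ 40.3487...
→ 40.35.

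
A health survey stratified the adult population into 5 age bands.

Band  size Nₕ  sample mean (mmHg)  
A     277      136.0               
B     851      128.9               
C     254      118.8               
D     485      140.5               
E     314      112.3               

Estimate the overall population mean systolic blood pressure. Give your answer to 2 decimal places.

N = 2181; weights Wₕ = Nₕ/N = (0.1270, 0.3902, 0.1165, 0.2224, 0.1440).
x̄_st = Σ Wₕ·x̄ₕ = 0.1270·136.0 + 0.3902·128.9 + 0.1165·118.8 + 0.2224·140.5 + 0.1440·112.3 ≈ 128.8151...
→ 128.82.

128.82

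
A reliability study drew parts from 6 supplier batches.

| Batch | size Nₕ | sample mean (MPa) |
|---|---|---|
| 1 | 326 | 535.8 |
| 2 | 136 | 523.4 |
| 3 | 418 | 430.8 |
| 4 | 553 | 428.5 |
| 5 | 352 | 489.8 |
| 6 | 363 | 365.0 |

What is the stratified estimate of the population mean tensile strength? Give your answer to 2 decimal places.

x̄_st = (Σ Nₕx̄ₕ) / (Σ Nₕ) = (326·535.8 + 136·523.4 + 418·430.8 + 553·428.5 + 352·489.8 + 363·365.0) / 2148
= 967792.7 / 2148 = 450.5553... → 450.56.

450.56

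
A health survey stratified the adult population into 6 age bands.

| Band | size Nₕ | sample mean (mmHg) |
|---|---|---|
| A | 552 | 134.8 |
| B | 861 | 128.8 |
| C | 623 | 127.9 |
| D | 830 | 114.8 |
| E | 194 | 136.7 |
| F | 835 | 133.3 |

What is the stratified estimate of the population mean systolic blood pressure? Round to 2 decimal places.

N = 3895; weights Wₕ = Nₕ/N = (0.1417, 0.2211, 0.1599, 0.2131, 0.0498, 0.2144).
x̄_st = Σ Wₕ·x̄ₕ = 0.1417·134.8 + 0.2211·128.8 + 0.1599·127.9 + 0.2131·114.8 + 0.0498·136.7 + 0.2144·133.3 ≈ 127.8812...
→ 127.88.

127.88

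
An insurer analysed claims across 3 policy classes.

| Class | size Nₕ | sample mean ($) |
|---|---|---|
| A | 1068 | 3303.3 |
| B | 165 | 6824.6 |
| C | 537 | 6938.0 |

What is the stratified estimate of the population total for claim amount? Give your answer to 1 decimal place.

A: 1068·3303.3 = 3527924.4
B: 165·6824.6 = 1126059
C: 537·6938.0 = 3725706
τ̂ = Σ Nₕx̄ₕ = 8379689.4.

8379689.4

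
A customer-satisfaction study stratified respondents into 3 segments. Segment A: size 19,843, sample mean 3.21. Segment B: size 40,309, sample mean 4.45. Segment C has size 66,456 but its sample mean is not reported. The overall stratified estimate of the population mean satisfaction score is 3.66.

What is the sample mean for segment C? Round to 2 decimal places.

3.32

Σ Nₕx̄ₕ = N·μ, so 66456·x̄_C = 126608·3.66 − (19843·3.21 + 40309·4.45).
= 463385.28 − 243071.08 = 220314.2.
x̄_C = 220314.2 / 66456 = 3.3152... → 3.32.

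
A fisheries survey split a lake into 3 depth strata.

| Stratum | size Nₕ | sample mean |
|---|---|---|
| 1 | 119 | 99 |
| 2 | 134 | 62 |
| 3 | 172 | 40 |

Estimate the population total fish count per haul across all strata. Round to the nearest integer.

26969

1: 119·99 = 11781
2: 134·62 = 8308
3: 172·40 = 6880
τ̂ = Σ Nₕx̄ₕ = 26969.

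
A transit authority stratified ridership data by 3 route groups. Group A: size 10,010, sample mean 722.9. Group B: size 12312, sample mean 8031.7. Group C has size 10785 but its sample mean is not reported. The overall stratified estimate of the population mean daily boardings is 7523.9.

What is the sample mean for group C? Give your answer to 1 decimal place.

13256.5

N = 10010 + 12312 + 10785 = 33107.
Overall total = μ·N = 7523.9·33107 = 249093757.3.
Subtract the known strata: 10010·722.9 + 12312·8031.7 = 106122519.4.
Remaining total for group C: 249093757.3 − 106122519.4 = 142971237.9.
Divide by its size: 142971237.9 / 10785 = 13256.489... → 13256.5.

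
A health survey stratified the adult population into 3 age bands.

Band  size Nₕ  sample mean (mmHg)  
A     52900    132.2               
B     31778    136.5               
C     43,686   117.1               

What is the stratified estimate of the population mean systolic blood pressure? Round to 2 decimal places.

N = 52900 + 31778 + 43686 = 128364.
The stratified mean weights each stratum mean by its population share Nₕ/N.
Σ Nₕx̄ₕ = 52900·132.2 + 31778·136.5 + 43686·117.1 = 6993380 + 4337697 + 5115630.6 = 16446707.6.
Divide by N: 16446707.6 / 128364 = 128.1255... → 128.13.

128.13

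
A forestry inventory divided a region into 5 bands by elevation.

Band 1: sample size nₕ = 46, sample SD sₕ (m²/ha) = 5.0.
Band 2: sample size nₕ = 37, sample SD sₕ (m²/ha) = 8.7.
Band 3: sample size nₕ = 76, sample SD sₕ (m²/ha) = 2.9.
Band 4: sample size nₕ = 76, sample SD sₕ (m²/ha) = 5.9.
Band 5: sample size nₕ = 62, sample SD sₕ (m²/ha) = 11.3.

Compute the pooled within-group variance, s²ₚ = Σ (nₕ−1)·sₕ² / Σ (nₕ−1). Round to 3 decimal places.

Degrees of freedom: 45 + 36 + 75 + 75 + 61 = 292.
Σ(nₕ−1)sₕ² = 45·25 + 36·75.69 + 75·8.41 + 75·34.81 + 61·127.69 = 14880.43.
s²ₚ = 14880.43 / 292 = 50.96038... → 50.960.

50.960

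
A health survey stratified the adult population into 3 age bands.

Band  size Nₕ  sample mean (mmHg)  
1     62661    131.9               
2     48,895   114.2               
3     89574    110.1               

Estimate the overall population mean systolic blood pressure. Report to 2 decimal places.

x̄_st = (Σ Nₕx̄ₕ) / (Σ Nₕ) = (62661·131.9 + 48895·114.2 + 89574·110.1) / 201130
= 23710892.3 / 201130 = 117.8884... → 117.89.

117.89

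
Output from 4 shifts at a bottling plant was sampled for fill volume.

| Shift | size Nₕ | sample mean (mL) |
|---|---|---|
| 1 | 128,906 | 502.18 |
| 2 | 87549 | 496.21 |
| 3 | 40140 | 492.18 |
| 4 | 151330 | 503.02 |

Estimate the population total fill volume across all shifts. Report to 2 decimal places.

1: 128906·502.18 = 64734015.08
2: 87549·496.21 = 43442689.29
3: 40140·492.18 = 19756105.2
4: 151330·503.02 = 76122016.6
τ̂ = Σ Nₕx̄ₕ = 204054826.17.

204054826.17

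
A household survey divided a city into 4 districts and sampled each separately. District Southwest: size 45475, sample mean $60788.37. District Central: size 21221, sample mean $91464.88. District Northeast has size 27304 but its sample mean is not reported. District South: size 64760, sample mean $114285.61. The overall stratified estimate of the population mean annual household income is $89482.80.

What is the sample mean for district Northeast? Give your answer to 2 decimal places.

76905.43

N = 45475 + 21221 + 27304 + 64760 = 158760.
Overall total = μ·N = 89482.80·158760 = 14206289328.
Subtract the known strata: 45475·60788.37 + 21221·91464.88 + 64760·114285.61 = 12106463447.83.
Remaining total for district Northeast: 14206289328 − 12106463447.83 = 2099825880.17.
Divide by its size: 2099825880.17 / 27304 = 76905.4307... → 76905.43.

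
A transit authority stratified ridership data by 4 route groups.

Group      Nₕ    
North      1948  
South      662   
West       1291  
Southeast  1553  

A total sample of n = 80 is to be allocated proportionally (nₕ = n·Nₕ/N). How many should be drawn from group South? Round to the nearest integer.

N = 1948 + 662 + 1291 + 1553 = 5454.
n_South = 80·662/5454 = 9.710... → 10.

10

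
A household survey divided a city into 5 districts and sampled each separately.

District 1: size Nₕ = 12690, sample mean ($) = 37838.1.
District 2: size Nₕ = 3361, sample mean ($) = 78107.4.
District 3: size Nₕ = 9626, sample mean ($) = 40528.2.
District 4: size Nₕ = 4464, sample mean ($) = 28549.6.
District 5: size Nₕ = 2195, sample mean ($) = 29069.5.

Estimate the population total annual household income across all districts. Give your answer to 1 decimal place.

1324061880.5

1: 12690·37838.1 = 480165489
2: 3361·78107.4 = 262518971.4
3: 9626·40528.2 = 390124453.2
4: 4464·28549.6 = 127445414.4
5: 2195·29069.5 = 63807552.5
τ̂ = Σ Nₕx̄ₕ = 1324061880.5.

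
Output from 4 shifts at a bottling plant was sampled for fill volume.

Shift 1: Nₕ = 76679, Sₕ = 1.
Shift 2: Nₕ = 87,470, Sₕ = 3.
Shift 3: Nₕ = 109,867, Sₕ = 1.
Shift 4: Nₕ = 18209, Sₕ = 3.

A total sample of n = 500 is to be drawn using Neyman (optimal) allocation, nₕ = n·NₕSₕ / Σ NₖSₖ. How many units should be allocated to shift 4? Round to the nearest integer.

Σ NₕSₕ = 76679·1 + 87470·3 + 109867·1 + 18209·3 = 503583.
Share for 4: 54627/503583 = 0.10848.
n_4 = 500 × 0.10848 = 54.238... → 54.

54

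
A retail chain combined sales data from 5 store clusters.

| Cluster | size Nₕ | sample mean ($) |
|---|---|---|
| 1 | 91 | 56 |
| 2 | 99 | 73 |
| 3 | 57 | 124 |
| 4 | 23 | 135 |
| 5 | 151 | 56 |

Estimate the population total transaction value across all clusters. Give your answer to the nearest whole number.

30952

1: 91·56 = 5096
2: 99·73 = 7227
3: 57·124 = 7068
4: 23·135 = 3105
5: 151·56 = 8456
τ̂ = Σ Nₕx̄ₕ = 30952.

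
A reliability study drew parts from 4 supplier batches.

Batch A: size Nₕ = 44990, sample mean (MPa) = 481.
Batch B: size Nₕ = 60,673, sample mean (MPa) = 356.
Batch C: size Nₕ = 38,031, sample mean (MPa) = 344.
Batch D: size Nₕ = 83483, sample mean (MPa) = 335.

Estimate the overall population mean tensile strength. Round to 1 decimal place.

371.0

N = 227177; weights Wₕ = Nₕ/N = (0.1980, 0.2671, 0.1674, 0.3675).
x̄_st = Σ Wₕ·x̄ₕ = 0.1980·481 + 0.2671·356 + 0.1674·344 + 0.3675·335 ≈ 371.029...
→ 371.0.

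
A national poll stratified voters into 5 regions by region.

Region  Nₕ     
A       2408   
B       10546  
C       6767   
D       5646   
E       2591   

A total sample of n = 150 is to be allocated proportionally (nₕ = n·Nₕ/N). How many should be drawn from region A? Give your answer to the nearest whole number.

Share of region A = 2408/27958 = 0.08613.
Allocate 150 × 0.08613 = 12.919... → 13.

13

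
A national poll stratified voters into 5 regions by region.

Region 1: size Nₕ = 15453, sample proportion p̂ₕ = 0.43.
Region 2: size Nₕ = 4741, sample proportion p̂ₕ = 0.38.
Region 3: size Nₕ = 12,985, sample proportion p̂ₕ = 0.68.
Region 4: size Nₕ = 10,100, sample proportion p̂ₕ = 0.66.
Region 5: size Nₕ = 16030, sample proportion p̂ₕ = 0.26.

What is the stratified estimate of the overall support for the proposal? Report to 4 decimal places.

Wₕ = Nₕ/N with N = 59309: 0.2606, 0.0799, 0.2189, 0.1703, 0.2703.
p̂_st = 0.2606·0.43 + 0.0799·0.38 + 0.2189·0.68 + 0.1703·0.66 + 0.2703·0.26 ≈ 0.473958... → 0.4740.

0.4740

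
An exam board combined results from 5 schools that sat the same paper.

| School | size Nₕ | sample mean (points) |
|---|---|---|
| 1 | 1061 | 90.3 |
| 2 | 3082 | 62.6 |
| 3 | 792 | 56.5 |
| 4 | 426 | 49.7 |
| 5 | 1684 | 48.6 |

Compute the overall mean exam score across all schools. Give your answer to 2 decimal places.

61.96

N = 7045; weights Wₕ = Nₕ/N = (0.1506, 0.4375, 0.1124, 0.0605, 0.2390).
x̄_st = Σ Wₕ·x̄ₕ = 0.1506·90.3 + 0.4375·62.6 + 0.1124·56.5 + 0.0605·49.7 + 0.2390·48.6 ≈ 61.9594...
→ 61.96.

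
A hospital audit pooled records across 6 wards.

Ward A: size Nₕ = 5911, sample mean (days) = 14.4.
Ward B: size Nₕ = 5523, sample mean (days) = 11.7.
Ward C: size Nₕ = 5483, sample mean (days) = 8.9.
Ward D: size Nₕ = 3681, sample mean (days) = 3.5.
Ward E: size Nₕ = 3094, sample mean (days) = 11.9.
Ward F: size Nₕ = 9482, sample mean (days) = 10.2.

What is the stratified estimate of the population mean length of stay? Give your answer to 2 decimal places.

10.40

N = 33174; weights Wₕ = Nₕ/N = (0.1782, 0.1665, 0.1653, 0.1110, 0.0933, 0.2858).
x̄_st = Σ Wₕ·x̄ₕ = 0.1782·14.4 + 0.1665·11.7 + 0.1653·8.9 + 0.1110·3.5 + 0.0933·11.9 + 0.2858·10.2 ≈ 10.3983...
→ 10.40.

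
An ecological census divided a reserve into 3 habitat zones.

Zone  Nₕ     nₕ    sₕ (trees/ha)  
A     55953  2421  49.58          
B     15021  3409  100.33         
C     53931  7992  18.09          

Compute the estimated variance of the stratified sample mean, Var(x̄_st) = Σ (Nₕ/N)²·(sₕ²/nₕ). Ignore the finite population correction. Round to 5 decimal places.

N = 124905. Term for each stratum: Wₕ²sₕ²/nₕ.
Var(x̄_st) = 0.20375363 + 0.04270440 + 0.00763377 = 0.25409181 → 0.25409.

0.25409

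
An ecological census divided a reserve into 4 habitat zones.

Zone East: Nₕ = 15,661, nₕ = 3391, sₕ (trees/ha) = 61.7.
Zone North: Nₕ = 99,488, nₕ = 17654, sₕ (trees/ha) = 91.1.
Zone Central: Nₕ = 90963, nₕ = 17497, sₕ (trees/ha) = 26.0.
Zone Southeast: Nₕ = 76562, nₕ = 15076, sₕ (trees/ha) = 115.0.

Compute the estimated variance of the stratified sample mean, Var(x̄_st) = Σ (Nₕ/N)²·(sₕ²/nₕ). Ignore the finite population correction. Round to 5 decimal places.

N = 282674; Wₕ = Nₕ/N.
zone East: (15661/282674)²·61.7²/3391 = 0.00344596
zone North: (99488/282674)²·91.1²/17654 = 0.05823221
zone Central: (90963/282674)²·26.0²/17497 = 0.00400075
zone Southeast: (76562/282674)²·115.0²/15076 = 0.06435234
Sum = 0.13003126 → 0.13003.

0.13003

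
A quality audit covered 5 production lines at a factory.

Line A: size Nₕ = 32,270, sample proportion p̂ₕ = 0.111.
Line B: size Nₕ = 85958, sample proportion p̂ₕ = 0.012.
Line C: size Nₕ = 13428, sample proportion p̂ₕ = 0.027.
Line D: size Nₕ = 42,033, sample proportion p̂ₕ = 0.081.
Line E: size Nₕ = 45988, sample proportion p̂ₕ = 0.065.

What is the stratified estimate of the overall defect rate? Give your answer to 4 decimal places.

Wₕ = Nₕ/N with N = 219677: 0.1469, 0.3913, 0.0611, 0.1913, 0.2093.
p̂_st = 0.1469·0.111 + 0.3913·0.012 + 0.0611·0.027 + 0.1913·0.081 + 0.2093·0.065 ≈ 0.051757... → 0.0518.

0.0518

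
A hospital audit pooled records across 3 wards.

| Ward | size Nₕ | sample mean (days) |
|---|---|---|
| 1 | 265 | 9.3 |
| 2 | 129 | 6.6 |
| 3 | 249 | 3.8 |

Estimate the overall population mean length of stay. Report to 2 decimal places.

N = 643; weights Wₕ = Nₕ/N = (0.4121, 0.2006, 0.3872).
x̄_st = Σ Wₕ·x̄ₕ = 0.4121·9.3 + 0.2006·6.6 + 0.3872·3.8 ≈ 6.6285...
→ 6.63.

6.63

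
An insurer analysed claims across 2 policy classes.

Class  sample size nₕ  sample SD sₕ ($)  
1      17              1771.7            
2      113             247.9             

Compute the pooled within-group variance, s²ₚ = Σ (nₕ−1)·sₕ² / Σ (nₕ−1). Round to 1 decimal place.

446137.7

Degrees of freedom: 16 + 112 = 128.
Σ(nₕ−1)sₕ² = 16·3138920.89 + 112·61454.41 = 57105628.16.
s²ₚ = 57105628.16 / 128 = 446137.72 → 446137.7.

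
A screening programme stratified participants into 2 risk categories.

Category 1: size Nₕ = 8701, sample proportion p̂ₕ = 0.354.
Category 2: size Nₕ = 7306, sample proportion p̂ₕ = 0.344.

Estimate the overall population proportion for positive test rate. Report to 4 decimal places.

0.3494

Wₕ = Nₕ/N with N = 16007: 0.5436, 0.4564.
p̂_st = 0.5436·0.354 + 0.4564·0.344 ≈ 0.349436... → 0.3494.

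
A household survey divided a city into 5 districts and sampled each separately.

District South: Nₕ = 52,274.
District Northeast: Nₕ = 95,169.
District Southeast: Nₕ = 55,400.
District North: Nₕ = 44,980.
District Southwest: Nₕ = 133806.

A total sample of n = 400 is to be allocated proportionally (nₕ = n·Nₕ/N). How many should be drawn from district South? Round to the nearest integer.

Share of district South = 52274/381629 = 0.13698.
Allocate 400 × 0.13698 = 54.790... → 55.

55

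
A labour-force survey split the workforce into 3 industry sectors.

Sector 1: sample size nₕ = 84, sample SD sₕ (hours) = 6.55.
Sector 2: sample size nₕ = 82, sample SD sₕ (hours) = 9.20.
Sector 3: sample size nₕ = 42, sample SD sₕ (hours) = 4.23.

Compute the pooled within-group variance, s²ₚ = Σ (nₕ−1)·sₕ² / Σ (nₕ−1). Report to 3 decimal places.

1: (84−1)·6.55² = 83·42.9025 = 3560.9075
2: (82−1)·9.20² = 81·84.64 = 6855.84
3: (42−1)·4.23² = 41·17.8929 = 733.6089
Numerator = 11150.3564; denominator = Σ(nₕ−1) = 205.
s²ₚ = 11150.3564/205 = 54.39198... → 54.392.

54.392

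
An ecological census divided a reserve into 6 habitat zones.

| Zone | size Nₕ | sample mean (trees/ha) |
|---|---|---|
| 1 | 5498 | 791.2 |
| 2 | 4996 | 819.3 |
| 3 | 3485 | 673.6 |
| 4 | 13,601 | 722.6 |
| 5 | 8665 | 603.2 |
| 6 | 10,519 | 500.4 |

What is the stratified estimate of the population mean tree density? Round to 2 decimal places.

N = 5498 + 4996 + 3485 + 13601 + 8665 + 10519 = 46764.
Overall mean = Σ (Nₕ/N)·x̄ₕ — weight by population share, not a simple average.
Σ Nₕx̄ₕ = 5498·791.2 + 4996·819.3 + 3485·673.6 + 13601·722.6 + 8665·603.2 + 10519·500.4 = 4350017.6 + 4093222.8 + 2347496 + 9828082.6 + 5226728 + 5263707.6 = 31109254.6.
Divide by N: 31109254.6 / 46764 = 665.2394... → 665.24.

665.24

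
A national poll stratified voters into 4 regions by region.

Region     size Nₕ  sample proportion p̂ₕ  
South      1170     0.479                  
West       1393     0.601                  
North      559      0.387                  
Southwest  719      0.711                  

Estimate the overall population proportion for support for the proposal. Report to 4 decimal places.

0.5533

N = 1170 + 1393 + 559 + 719 = 3841.
Overall proportion = Σ (Nₕ/N)·p̂ₕ.
Σ Nₕp̂ₕ = 560.43 + 837.193 + 216.333 + 511.209 = 2125.165.
2125.165 / 3841 = 0.553284... → 0.5533.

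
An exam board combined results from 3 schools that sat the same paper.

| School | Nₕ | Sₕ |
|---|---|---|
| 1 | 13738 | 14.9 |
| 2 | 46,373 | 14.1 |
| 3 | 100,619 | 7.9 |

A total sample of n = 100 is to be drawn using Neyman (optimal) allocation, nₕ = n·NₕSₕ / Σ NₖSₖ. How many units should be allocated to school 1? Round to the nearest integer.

12

1: NₕSₕ = 13738·14.9 = 204696.2
2: NₕSₕ = 46373·14.1 = 653859.3
3: NₕSₕ = 100619·7.9 = 794890.1
Σ NₕSₕ = 1653445.6.
n_1 = 100·204696.2/1653445.6 = 12.380... → 12.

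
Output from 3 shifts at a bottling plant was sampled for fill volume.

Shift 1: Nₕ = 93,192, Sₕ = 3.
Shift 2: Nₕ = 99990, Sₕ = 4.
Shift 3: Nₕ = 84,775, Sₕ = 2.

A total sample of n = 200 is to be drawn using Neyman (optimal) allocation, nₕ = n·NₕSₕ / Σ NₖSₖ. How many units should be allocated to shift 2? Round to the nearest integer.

94

1: NₕSₕ = 93192·3 = 279576
2: NₕSₕ = 99990·4 = 399960
3: NₕSₕ = 84775·2 = 169550
Σ NₕSₕ = 849086.
n_2 = 200·399960/849086 = 94.210... → 94.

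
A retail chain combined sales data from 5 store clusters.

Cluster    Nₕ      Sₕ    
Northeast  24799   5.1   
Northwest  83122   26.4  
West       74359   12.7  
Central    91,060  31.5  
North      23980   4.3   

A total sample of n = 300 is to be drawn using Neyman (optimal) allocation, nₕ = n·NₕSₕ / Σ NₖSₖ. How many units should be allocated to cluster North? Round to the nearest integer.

5

Σ NₕSₕ = 24799·5.1 + 83122·26.4 + 74359·12.7 + 91060·31.5 + 23980·4.3 = 6236759.
Share for North: 103114/6236759 = 0.01653.
n_North = 300 × 0.01653 = 4.960... → 5.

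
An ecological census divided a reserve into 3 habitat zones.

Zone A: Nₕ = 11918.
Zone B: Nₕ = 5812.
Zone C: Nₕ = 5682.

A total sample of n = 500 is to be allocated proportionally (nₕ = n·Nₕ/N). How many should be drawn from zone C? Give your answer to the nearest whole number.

N = 11918 + 5812 + 5682 = 23412.
n_C = 500·5682/23412 = 121.348... → 121.

121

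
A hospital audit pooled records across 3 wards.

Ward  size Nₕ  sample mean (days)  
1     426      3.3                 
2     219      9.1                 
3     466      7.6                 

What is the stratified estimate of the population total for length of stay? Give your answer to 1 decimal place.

6940.3

1: 426·3.3 = 1405.8
2: 219·9.1 = 1992.9
3: 466·7.6 = 3541.6
τ̂ = Σ Nₕx̄ₕ = 6940.3.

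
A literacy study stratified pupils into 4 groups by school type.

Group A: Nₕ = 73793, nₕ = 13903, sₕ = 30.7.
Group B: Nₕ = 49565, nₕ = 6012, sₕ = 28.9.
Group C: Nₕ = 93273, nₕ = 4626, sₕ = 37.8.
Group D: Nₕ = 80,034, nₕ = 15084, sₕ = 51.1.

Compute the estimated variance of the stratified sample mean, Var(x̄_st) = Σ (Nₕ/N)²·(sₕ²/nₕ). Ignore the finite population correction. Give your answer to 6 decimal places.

N = 296665; Wₕ = Nₕ/N.
group A: (73793/296665)²·30.7²/13903 = 0.004194362
group B: (49565/296665)²·28.9²/6012 = 0.003877880
group C: (93273/296665)²·37.8²/4626 = 0.030532140
group D: (80034/296665)²·51.1²/15084 = 0.012599163
Sum = 0.051203544 → 0.051204.

0.051204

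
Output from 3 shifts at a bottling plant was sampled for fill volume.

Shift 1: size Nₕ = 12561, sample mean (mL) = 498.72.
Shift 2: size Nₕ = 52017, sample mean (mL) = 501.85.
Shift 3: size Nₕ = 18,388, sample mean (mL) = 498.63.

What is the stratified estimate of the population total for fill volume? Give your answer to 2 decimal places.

41537961.81

1: 12561·498.72 = 6264421.92
2: 52017·501.85 = 26104731.45
3: 18388·498.63 = 9168808.44
τ̂ = Σ Nₕx̄ₕ = 41537961.81.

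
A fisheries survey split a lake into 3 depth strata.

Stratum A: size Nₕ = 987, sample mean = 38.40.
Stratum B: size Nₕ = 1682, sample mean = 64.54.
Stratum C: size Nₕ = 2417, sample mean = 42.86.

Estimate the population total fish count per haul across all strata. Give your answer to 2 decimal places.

Estimate total by summing Nₕ·x̄ₕ over strata.
987·38.40 + 1682·64.54 + 2417·42.86 = 37900.8 + 108556.28 + 103592.62 = 250049.70.

250049.70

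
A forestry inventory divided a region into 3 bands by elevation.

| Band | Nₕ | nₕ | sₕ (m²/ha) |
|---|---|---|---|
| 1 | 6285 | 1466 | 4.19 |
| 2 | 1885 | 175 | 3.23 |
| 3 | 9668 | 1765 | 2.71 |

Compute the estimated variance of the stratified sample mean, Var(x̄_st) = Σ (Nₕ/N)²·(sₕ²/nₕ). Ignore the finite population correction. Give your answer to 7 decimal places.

0.0033747

N = 17838; Wₕ = Nₕ/N.
band 1: (6285/17838)²·4.19²/1466 = 0.0014866623
band 2: (1885/17838)²·3.23²/175 = 0.0006657289
band 3: (9668/17838)²·2.71²/1765 = 0.0012222916
Sum = 0.0033746828 → 0.0033747.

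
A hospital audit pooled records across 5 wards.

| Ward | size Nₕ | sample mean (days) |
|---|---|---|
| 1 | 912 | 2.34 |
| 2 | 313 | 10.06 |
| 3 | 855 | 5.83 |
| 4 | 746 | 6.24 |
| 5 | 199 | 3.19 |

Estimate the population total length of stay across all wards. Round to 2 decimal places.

15557.36

Population total = Σ Nₕ·x̄ₕ (each stratum's size times its mean).
912·2.34 + 313·10.06 + 855·5.83 + 746·6.24 + 199·3.19 = 2134.08 + 3148.78 + 4984.65 + 4655.04 + 634.81 = 15557.36.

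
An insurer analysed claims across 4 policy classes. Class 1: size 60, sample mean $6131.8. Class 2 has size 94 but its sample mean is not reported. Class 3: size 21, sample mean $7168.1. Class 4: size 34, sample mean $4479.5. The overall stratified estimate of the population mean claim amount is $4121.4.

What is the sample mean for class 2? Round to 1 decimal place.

Σ Nₕx̄ₕ = N·μ, so 94·x̄_2 = 209·4121.4 − (60·6131.8 + 21·7168.1 + 34·4479.5).
= 861372.6 − 670741.1 = 190631.5.
x̄_2 = 190631.5 / 94 = 2027.995... → 2028.0.

2028.0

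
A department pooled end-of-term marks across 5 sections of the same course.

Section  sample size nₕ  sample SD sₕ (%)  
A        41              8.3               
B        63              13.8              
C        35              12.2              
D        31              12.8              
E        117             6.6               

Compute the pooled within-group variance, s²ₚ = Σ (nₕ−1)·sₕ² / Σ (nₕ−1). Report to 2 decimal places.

104.93

Degrees of freedom: 40 + 62 + 34 + 30 + 116 = 282.
Σ(nₕ−1)sₕ² = 40·68.89 + 62·190.44 + 34·148.84 + 30·163.84 + 116·43.56 = 29591.6.
s²ₚ = 29591.6 / 282 = 104.9348... → 104.93.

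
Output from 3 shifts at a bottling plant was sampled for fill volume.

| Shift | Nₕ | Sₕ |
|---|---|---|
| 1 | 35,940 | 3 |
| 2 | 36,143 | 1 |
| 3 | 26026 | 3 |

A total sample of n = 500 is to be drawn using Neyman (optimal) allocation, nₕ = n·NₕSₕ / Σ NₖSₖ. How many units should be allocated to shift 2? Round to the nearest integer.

Σ NₕSₕ = 35940·3 + 36143·1 + 26026·3 = 222041.
Share for 2: 36143/222041 = 0.16278.
n_2 = 500 × 0.16278 = 81.388... → 81.

81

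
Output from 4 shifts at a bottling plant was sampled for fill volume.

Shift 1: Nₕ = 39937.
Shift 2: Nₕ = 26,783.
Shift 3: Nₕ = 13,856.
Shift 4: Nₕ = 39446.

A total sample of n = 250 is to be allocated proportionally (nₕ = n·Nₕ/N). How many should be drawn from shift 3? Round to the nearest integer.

Share of shift 3 = 13856/120022 = 0.11545.
Allocate 250 × 0.11545 = 28.861... → 29.

29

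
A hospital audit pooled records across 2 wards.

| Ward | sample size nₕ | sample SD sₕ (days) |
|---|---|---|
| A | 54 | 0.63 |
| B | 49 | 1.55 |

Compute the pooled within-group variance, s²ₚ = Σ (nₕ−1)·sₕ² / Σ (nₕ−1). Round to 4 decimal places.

A: (54−1)·0.63² = 53·0.3969 = 21.0357
B: (49−1)·1.55² = 48·2.4025 = 115.32
Numerator = 136.3557; denominator = Σ(nₕ−1) = 101.
s²ₚ = 136.3557/101 = 1.350056... → 1.3501.

1.3501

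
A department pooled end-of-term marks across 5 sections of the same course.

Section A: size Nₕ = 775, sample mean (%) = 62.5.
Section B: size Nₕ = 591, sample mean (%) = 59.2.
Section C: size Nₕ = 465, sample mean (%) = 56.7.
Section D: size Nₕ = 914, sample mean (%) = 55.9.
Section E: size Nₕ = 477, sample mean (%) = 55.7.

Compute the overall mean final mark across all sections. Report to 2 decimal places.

58.18

N = 3222; weights Wₕ = Nₕ/N = (0.2405, 0.1834, 0.1443, 0.2837, 0.1480).
x̄_st = Σ Wₕ·x̄ₕ = 0.2405·62.5 + 0.1834·59.2 + 0.1443·56.7 + 0.2837·55.9 + 0.1480·55.7 ≈ 58.1787...
→ 58.18.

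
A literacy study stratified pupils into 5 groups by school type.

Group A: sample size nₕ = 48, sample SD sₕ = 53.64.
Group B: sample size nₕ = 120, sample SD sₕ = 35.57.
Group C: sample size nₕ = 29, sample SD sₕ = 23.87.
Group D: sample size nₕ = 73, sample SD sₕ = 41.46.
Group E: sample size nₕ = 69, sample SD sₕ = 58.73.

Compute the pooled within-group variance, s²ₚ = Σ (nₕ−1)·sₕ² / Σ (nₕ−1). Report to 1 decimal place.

1976.2

A: (48−1)·53.64² = 47·2877.2496 = 135230.7312
B: (120−1)·35.57² = 119·1265.2249 = 150561.7631
C: (29−1)·23.87² = 28·569.7769 = 15953.7532
D: (73−1)·41.46² = 72·1718.9316 = 123763.0752
E: (69−1)·58.73² = 68·3449.2129 = 234546.4772
Numerator = 660055.7999; denominator = Σ(nₕ−1) = 334.
s²ₚ = 660055.7999/334 = 1976.215... → 1976.2.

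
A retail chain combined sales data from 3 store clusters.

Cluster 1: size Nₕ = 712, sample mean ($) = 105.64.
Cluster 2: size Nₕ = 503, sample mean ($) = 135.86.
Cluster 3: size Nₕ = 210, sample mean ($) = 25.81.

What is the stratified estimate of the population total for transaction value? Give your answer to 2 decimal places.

1: 712·105.64 = 75215.68
2: 503·135.86 = 68337.58
3: 210·25.81 = 5420.1
τ̂ = Σ Nₕx̄ₕ = 148973.36.

148973.36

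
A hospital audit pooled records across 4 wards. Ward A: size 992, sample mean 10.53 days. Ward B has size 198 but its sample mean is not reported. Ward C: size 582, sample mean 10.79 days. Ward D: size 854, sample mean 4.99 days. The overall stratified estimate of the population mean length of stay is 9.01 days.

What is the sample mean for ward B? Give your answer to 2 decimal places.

Σ Nₕx̄ₕ = N·μ, so 198·x̄_B = 2626·9.01 − (992·10.53 + 582·10.79 + 854·4.99).
= 23660.26 − 20987 = 2673.26.
x̄_B = 2673.26 / 198 = 13.5013... → 13.50.

13.50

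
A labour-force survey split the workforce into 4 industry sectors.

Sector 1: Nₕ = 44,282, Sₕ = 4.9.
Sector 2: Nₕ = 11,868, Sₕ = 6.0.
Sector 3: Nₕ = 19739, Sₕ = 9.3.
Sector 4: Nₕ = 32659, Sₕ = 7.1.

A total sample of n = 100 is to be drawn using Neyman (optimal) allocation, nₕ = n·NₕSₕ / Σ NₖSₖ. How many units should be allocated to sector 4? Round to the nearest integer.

33

Σ NₕSₕ = 44282·4.9 + 11868·6.0 + 19739·9.3 + 32659·7.1 = 703641.4.
Share for 4: 231878.9/703641.4 = 0.32954.
n_4 = 100 × 0.32954 = 32.954... → 33.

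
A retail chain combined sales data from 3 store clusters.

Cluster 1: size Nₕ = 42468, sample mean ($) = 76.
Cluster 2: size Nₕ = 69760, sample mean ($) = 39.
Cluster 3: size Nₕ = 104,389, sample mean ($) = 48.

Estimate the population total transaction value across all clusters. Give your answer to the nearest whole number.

1: 42468·76 = 3227568
2: 69760·39 = 2720640
3: 104389·48 = 5010672
τ̂ = Σ Nₕx̄ₕ = 10958880.

10958880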